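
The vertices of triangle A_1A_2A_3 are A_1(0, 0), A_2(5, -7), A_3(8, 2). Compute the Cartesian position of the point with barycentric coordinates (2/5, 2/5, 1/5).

(18/5, -12/5)

P = (2/5)·A_1 + (2/5)·A_2 + (1/5)·A_3.
x-coordinate: (2/5)·0 + (2/5)·5 + (1/5)·8 = 18/5.
y-coordinate: (2/5)·0 + (2/5)·(-7) + (1/5)·2 = -12/5.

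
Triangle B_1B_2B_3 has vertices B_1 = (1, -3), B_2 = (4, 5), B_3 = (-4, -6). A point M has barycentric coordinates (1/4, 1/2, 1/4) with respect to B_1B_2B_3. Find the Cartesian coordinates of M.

M = (1/4)·B_1 + (1/2)·B_2 + (1/4)·B_3.
x-coordinate: (1/4)·1 + (1/2)·4 + (1/4)·(-4) = 5/4.
y-coordinate: (1/4)·(-3) + (1/2)·5 + (1/4)·(-6) = 1/4.

(5/4, 1/4)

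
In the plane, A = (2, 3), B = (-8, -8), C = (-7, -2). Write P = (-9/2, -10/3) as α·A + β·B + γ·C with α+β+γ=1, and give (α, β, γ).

Signed area of the reference triangle: [ABC] = ½·(2·(-8−(-2)) + (-8)·(-2−3) + (-7)·(3−(-8))) = ½·(-12 + 40 − 77) = -49/2.
[PBC] = ½·((-9/2)·(-8−(-2)) + (-8)·(-2−(-10/3)) + (-7)·(-10/3−(-8))) = ½·(27 − 32/3 − 98/3) = -49/6, so the A-coordinate is (-49/6)/(-49/2) = 1/3.
[APC] = ½·(2·(-10/3−(-2)) + (-9/2)·(-2−3) + (-7)·(3−(-10/3))) = ½·(-8/3 + 45/2 − 133/3) = -49/4, so the B-coordinate is 1/2.
[ABP] = ½·(2·(-8−(-10/3)) + (-8)·(-10/3−3) + (-9/2)·(3−(-8))) = ½·(-28/3 + 152/3 − 99/2) = -49/12, so the C-coordinate is 1/6.

(1/3, 1/2, 1/6)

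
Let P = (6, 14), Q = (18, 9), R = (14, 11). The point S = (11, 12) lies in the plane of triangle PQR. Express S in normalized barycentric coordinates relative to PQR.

(1/2, 1/4, 1/4)

Signed area of the reference triangle: [PQR] = ½·(6·(9−11) + 18·(11−14) + 14·(14−9)) = ½·(-12 − 54 + 70) = 2.
[SQR] = ½·(11·(9−11) + 18·(11−12) + 14·(12−9)) = ½·(-22 − 18 + 42) = 1, so the P-coordinate is 1/2 = 1/2.
[PSR] = ½·(6·(12−11) + 11·(11−14) + 14·(14−12)) = ½·(6 − 33 + 28) = 1/2, so the Q-coordinate is 1/4.
[PQS] = ½·(6·(9−12) + 18·(12−14) + 11·(14−9)) = ½·(-18 − 36 + 55) = 1/2, so the R-coordinate is 1/4.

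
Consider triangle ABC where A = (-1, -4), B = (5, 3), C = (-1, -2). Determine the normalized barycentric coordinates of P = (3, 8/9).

Signed area of the reference triangle: [ABC] = ½·((-1)·(3−(-2)) + 5·(-2−(-4)) + (-1)·(-4−3)) = ½·(-5 + 10 + 7) = 6.
[PBC] = ½·(3·(3−(-2)) + 5·(-2−(8/9)) + (-1)·(8/9−3)) = ½·(15 − 130/9 + 19/9) = 4/3, so the A-coordinate is (4/3)/6 = 2/9.
[APC] = ½·((-1)·(8/9−(-2)) + 3·(-2−(-4)) + (-1)·(-4−(8/9))) = ½·(-26/9 + 6 + 44/9) = 4, so the B-coordinate is 2/3.
[ABP] = ½·((-1)·(3−(8/9)) + 5·(8/9−(-4)) + 3·(-4−3)) = ½·(-19/9 + 220/9 − 21) = 2/3, so the C-coordinate is 1/9.

(2/9, 2/3, 1/9)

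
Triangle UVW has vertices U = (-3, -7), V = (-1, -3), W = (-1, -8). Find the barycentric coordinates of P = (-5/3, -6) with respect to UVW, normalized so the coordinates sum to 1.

(1/3, 1/3, 1/3)

Signed area of the reference triangle: [UVW] = ½·((-3)·(-3−(-8)) + (-1)·(-8−(-7)) + (-1)·(-7−(-3))) = ½·(-15 + 1 + 4) = -5.
[PVW] = ½·((-5/3)·(-3−(-8)) + (-1)·(-8−(-6)) + (-1)·(-6−(-3))) = ½·(-25/3 + 2 + 3) = -5/3, so the U-coordinate is (-5/3)/(-5) = 1/3.
[UPW] = ½·((-3)·(-6−(-8)) + (-5/3)·(-8−(-7)) + (-1)·(-7−(-6))) = ½·(-6 + 5/3 + 1) = -5/3, so the V-coordinate is 1/3.
[UVP] = ½·((-3)·(-3−(-6)) + (-1)·(-6−(-7)) + (-5/3)·(-7−(-3))) = ½·(-9 − 1 + 20/3) = -5/3, so the W-coordinate is 1/3.
Check: 1/3 + 1/3 + 1/3 = 1.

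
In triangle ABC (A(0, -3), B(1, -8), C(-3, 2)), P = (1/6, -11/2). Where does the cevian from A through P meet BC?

Barycentric coordinates of P with respect to ABC: (1/6, 2/3, 1/6).
On side BC the A-coordinate is zero; dropping P's A-weight 1/6 and renormalizing the remaining 2/3 : 1/6 gives weights 4/5, 1/5 on B, C.
Q = (4/5)·(1, -8) + (1/5)·(-3, 2) = (1/5, -6).

(1/5, -6)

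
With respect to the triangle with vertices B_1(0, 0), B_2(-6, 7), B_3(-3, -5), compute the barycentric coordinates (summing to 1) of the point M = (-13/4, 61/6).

(5/6, 11/12, -3/4)

Signed area of the reference triangle: [B_1B_2B_3] = ½·(0·(7−(-5)) + (-6)·(-5−0) + (-3)·(0−7)) = ½·(0 + 30 + 21) = 51/2.
[MB_2B_3] = ½·((-13/4)·(7−(-5)) + (-6)·(-5−(61/6)) + (-3)·(61/6−7)) = ½·(-39 + 91 − 19/2) = 85/4, so the B_1-coordinate is (85/4)/(51/2) = 5/6.
[B_1MB_3] = ½·(0·(61/6−(-5)) + (-13/4)·(-5−0) + (-3)·(0−(61/6))) = ½·(0 + 65/4 + 61/2) = 187/8, so the B_2-coordinate is 11/12.
[B_1B_2M] = ½·(0·(7−(61/6)) + (-6)·(61/6−0) + (-13/4)·(0−7)) = ½·(0 − 61 + 91/4) = -153/8, so the B_3-coordinate is -3/4.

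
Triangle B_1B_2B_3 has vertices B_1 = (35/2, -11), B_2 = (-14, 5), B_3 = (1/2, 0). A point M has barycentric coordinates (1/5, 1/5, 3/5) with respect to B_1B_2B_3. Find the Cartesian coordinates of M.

(1, -6/5)

M = (1/5)·B_1 + (1/5)·B_2 + (3/5)·B_3.
x-coordinate: (1/5)·(35/2) + (1/5)·(-14) + (3/5)·(1/2) = 1.
y-coordinate: (1/5)·(-11) + (1/5)·5 + (3/5)·0 = -6/5.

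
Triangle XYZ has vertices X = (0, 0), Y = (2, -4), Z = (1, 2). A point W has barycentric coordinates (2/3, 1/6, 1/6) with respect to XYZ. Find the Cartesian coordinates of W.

(1/2, -1/3)

W = (2/3)·X + (1/6)·Y + (1/6)·Z.
x-coordinate: (2/3)·0 + (1/6)·2 + (1/6)·1 = 1/2.
y-coordinate: (2/3)·0 + (1/6)·(-4) + (1/6)·2 = -1/3.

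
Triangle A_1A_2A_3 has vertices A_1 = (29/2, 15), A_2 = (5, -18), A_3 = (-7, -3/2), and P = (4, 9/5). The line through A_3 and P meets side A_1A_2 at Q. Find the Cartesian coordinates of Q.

(34/3, 4)

Barycentric coordinates of P with respect to A_1A_2A_3: (2/5, 1/5, 2/5).
On side A_1A_2 the A_3-coordinate is zero; dropping P's A_3-weight 2/5 and renormalizing the remaining 2/5 : 1/5 gives weights 2/3, 1/3 on A_1, A_2.
Q = (2/3)·(29/2, 15) + (1/3)·(5, -18) = (34/3, 4).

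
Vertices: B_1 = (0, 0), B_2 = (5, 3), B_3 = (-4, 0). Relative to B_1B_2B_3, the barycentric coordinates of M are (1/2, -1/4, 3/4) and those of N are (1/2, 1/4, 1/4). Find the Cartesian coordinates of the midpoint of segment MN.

(-2, 0)

Barycentric coordinates of the midpoint are the average: (1/2, 0, 1/2).
Converting: (1/2)·B_1 + 0·B_2 + (1/2)·B_3 = (-2, 0).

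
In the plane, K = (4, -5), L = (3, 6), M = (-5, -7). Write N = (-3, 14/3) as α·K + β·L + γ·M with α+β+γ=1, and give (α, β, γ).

Signed area of the reference triangle: [KLM] = ½·(4·(6−(-7)) + 3·(-7−(-5)) + (-5)·(-5−6)) = ½·(52 − 6 + 55) = 101/2.
[NLM] = ½·((-3)·(6−(-7)) + 3·(-7−(14/3)) + (-5)·(14/3−6)) = ½·(-39 − 35 + 20/3) = -101/3, so the K-coordinate is (-101/3)/(101/2) = -2/3.
[KNM] = ½·(4·(14/3−(-7)) + (-3)·(-7−(-5)) + (-5)·(-5−(14/3))) = ½·(140/3 + 6 + 145/3) = 101/2, so the L-coordinate is 1.
[KLN] = ½·(4·(6−(14/3)) + 3·(14/3−(-5)) + (-3)·(-5−6)) = ½·(16/3 + 29 + 33) = 101/3, so the M-coordinate is 2/3.
Check: -2/3 + 1 + 2/3 = 1.

(-2/3, 1, 2/3)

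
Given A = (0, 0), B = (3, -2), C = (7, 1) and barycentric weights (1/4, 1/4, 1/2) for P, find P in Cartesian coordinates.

(17/4, 0)

P = (1/4)·A + (1/4)·B + (1/2)·C.
x-coordinate: (1/4)·0 + (1/4)·3 + (1/2)·7 = 17/4.
y-coordinate: (1/4)·0 + (1/4)·(-2) + (1/2)·1 = 0.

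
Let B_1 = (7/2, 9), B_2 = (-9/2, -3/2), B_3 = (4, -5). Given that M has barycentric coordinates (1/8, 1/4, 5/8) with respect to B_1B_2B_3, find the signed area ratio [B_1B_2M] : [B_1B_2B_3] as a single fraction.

The signed ratio [B_1B_2M]/[B_1B_2B_3] equals the barycentric coordinate of M at vertex B_3, which is 5/8.

5/8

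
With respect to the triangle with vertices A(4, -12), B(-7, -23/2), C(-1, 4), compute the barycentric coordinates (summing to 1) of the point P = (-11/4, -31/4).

Signed area of the reference triangle: [ABC] = ½·(4·(-23/2−4) + (-7)·(4−(-12)) + (-1)·(-12−(-23/2))) = ½·(-62 − 112 + 1/2) = -347/4.
[PBC] = ½·((-11/4)·(-23/2−4) + (-7)·(4−(-31/4)) + (-1)·(-31/4−(-23/2))) = ½·(341/8 − 329/4 − 15/4) = -347/16, so the A-coordinate is (-347/16)/(-347/4) = 1/4.
[APC] = ½·(4·(-31/4−4) + (-11/4)·(4−(-12)) + (-1)·(-12−(-31/4))) = ½·(-47 − 44 + 17/4) = -347/8, so the B-coordinate is 1/2.
[ABP] = ½·(4·(-23/2−(-31/4)) + (-7)·(-31/4−(-12)) + (-11/4)·(-12−(-23/2))) = ½·(-15 − 119/4 + 11/8) = -347/16, so the C-coordinate is 1/4.
Check: 1/4 + 1/2 + 1/4 = 1.

(1/4, 1/2, 1/4)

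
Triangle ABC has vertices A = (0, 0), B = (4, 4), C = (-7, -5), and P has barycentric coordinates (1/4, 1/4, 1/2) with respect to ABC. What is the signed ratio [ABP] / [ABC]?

1/2

The signed ratio [ABP]/[ABC] equals the barycentric coordinate of P at vertex C, which is 1/2.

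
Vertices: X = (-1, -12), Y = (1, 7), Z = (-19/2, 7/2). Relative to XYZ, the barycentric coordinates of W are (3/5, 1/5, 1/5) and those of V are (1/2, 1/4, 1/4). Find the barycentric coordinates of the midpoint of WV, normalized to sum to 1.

(11/20, 9/40, 9/40)

Since both coordinate triples sum to 1, the midpoint's barycentrics are the componentwise average.
(3/5+1/2)/2 = 11/20; similarly 9/40 and 9/40.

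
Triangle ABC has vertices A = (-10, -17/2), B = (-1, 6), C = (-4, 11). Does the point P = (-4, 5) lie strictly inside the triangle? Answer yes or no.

Barycentric coordinates of P: (12/59, 24/59, 23/59).
The three coordinates are positive, positive, positive; a point is interior exactly when all three are positive.

yes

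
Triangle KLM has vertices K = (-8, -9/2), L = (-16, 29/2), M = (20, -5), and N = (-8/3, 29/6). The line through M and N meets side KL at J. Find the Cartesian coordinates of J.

(-14, 39/4)

Barycentric coordinates of N with respect to KLM: (1/6, 1/2, 1/3).
On side KL the M-coordinate is zero; dropping N's M-weight 1/3 and renormalizing the remaining 1/6 : 1/2 gives weights 1/4, 3/4 on K, L.
J = (1/4)·(-8, -9/2) + (3/4)·(-16, 29/2) = (-14, 39/4).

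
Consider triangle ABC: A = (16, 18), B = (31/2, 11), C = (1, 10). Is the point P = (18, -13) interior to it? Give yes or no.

Barycentric coordinates of P: (-701/202, 481/101, -59/202).
The three coordinates are negative, positive, negative; a point is interior exactly when all three are positive.

no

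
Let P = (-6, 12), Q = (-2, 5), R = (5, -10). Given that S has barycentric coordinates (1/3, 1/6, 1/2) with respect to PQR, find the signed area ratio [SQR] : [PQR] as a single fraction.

1/3

The signed ratio [SQR]/[PQR] equals the barycentric coordinate of S at vertex P, which is 1/3.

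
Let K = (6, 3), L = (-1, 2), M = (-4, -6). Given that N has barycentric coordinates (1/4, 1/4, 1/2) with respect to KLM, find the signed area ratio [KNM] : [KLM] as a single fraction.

1/4

The signed ratio [KNM]/[KLM] equals the barycentric coordinate of N at vertex L, which is 1/4.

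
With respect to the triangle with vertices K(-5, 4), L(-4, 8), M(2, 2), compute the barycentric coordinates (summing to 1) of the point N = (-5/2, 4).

Signed area of the reference triangle: [KLM] = ½·((-5)·(8−2) + (-4)·(2−4) + 2·(4−8)) = ½·(-30 + 8 − 8) = -15.
[NLM] = ½·((-5/2)·(8−2) + (-4)·(2−4) + 2·(4−8)) = ½·(-15 + 8 − 8) = -15/2, so the K-coordinate is (-15/2)/(-15) = 1/2.
[KNM] = ½·((-5)·(4−2) + (-5/2)·(2−4) + 2·(4−4)) = ½·(-10 + 5 + 0) = -5/2, so the L-coordinate is 1/6.
[KLN] = ½·((-5)·(8−4) + (-4)·(4−4) + (-5/2)·(4−8)) = ½·(-20 + 0 + 10) = -5, so the M-coordinate is 1/3.
Check: 1/2 + 1/6 + 1/3 = 1.

(1/2, 1/6, 1/3)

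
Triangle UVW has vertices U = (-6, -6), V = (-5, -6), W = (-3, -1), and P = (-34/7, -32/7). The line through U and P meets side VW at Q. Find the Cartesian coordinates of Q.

(-4, -7/2)

Barycentric coordinates of P with respect to UVW: (3/7, 2/7, 2/7).
On side VW the U-coordinate is zero; dropping P's U-weight 3/7 and renormalizing the remaining 2/7 : 2/7 gives weights 1/2, 1/2 on V, W.
Q = (1/2)·(-5, -6) + (1/2)·(-3, -1) = (-4, -7/2).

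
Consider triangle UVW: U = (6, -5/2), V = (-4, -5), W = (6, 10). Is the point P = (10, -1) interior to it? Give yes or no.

no

Barycentric coordinates of P: (34/25, -2/5, 1/25).
The three coordinates are positive, negative, positive; a point is interior exactly when all three are positive.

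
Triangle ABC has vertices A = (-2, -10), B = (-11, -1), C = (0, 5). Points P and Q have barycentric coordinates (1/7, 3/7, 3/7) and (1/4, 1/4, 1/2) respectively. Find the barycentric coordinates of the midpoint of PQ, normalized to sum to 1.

Since both coordinate triples sum to 1, the midpoint's barycentrics are the componentwise average.
(1/7+1/4)/2 = 11/56; similarly 19/56 and 13/28.

(11/56, 19/56, 13/28)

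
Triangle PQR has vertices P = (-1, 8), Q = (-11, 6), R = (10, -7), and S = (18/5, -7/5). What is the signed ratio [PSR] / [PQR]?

1/5

[PQR] = ½·((-1)·(6−(-7)) + (-11)·(-7−8) + 10·(8−6)) = ½·(-13 + 165 + 20) = 86.
[PSR] = ½·((-1)·(-7/5−(-7)) + (18/5)·(-7−8) + 10·(8−(-7/5))) = ½·(-28/5 − 54 + 94) = 86/5, so the ratio is (86/5)/86 = 1/5.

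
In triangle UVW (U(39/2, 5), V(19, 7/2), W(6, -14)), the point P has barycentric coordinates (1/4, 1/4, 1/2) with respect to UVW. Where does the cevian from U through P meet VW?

(31/3, -49/6)

Line UP meets VW where the U-coordinate vanishes; zeroing P's U-weight and renormalizing leaves V, W-weights 1/4 : 1/2 → (1/3, 2/3).
So Q = (1/3)·V + (2/3)·W = (31/3, -49/6).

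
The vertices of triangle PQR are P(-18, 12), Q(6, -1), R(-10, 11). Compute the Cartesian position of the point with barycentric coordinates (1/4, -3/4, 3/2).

S = (1/4)·P + (-3/4)·Q + (3/2)·R.
x-coordinate: (1/4)·(-18) + (-3/4)·6 + (3/2)·(-10) = -24.
y-coordinate: (1/4)·12 + (-3/4)·(-1) + (3/2)·11 = 81/4.

(-24, 81/4)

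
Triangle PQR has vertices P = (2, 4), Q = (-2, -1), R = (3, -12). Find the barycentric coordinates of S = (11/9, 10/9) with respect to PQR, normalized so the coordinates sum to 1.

Signed area of the reference triangle: [PQR] = ½·(2·(-1−(-12)) + (-2)·(-12−4) + 3·(4−(-1))) = ½·(22 + 32 + 15) = 69/2.
[SQR] = ½·((11/9)·(-1−(-12)) + (-2)·(-12−(10/9)) + 3·(10/9−(-1))) = ½·(121/9 + 236/9 + 19/3) = 23, so the P-coordinate is 23/(69/2) = 2/3.
[PSR] = ½·(2·(10/9−(-12)) + (11/9)·(-12−4) + 3·(4−(10/9))) = ½·(236/9 − 176/9 + 26/3) = 23/3, so the Q-coordinate is 2/9.
[PQS] = ½·(2·(-1−(10/9)) + (-2)·(10/9−4) + (11/9)·(4−(-1))) = ½·(-38/9 + 52/9 + 55/9) = 23/6, so the R-coordinate is 1/9.

(2/3, 2/9, 1/9)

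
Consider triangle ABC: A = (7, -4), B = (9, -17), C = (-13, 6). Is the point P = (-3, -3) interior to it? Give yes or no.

Barycentric coordinates of P: (2/15, 1/3, 8/15).
The three coordinates are positive, positive, positive; a point is interior exactly when all three are positive.

yes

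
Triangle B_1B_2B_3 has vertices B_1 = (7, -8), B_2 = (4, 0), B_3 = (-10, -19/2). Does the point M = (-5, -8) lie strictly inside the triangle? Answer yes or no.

Barycentric coordinates of M: (53/281, 36/281, 192/281).
The three coordinates are positive, positive, positive; a point is interior exactly when all three are positive.

yes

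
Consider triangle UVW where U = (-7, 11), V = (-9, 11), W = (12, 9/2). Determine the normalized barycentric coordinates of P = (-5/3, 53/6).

Signed area of the reference triangle: [UVW] = ½·((-7)·(11−(9/2)) + (-9)·(9/2−11) + 12·(11−11)) = ½·(-91/2 + 117/2 + 0) = 13/2.
[PVW] = ½·((-5/3)·(11−(9/2)) + (-9)·(9/2−(53/6)) + 12·(53/6−11)) = ½·(-65/6 + 39 − 26) = 13/12, so the U-coordinate is (13/12)/(13/2) = 1/6.
[UPW] = ½·((-7)·(53/6−(9/2)) + (-5/3)·(9/2−11) + 12·(11−(53/6))) = ½·(-91/3 + 65/6 + 26) = 13/4, so the V-coordinate is 1/2.
[UVP] = ½·((-7)·(11−(53/6)) + (-9)·(53/6−11) + (-5/3)·(11−11)) = ½·(-91/6 + 39/2 + 0) = 13/6, so the W-coordinate is 1/3.

(1/6, 1/2, 1/3)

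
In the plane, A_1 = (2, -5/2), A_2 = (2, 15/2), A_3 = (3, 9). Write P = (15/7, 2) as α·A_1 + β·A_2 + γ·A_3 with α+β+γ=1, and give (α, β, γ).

Signed area of the reference triangle: [A_1A_2A_3] = ½·(2·(15/2−9) + 2·(9−(-5/2)) + 3·(-5/2−(15/2))) = ½·(-3 + 23 − 30) = -5.
[PA_2A_3] = ½·((15/7)·(15/2−9) + 2·(9−2) + 3·(2−(15/2))) = ½·(-45/14 + 14 − 33/2) = -20/7, so the A_1-coordinate is (-20/7)/(-5) = 4/7.
[A_1PA_3] = ½·(2·(2−9) + (15/7)·(9−(-5/2)) + 3·(-5/2−2)) = ½·(-14 + 345/14 − 27/2) = -10/7, so the A_2-coordinate is 2/7.
[A_1A_2P] = ½·(2·(15/2−2) + 2·(2−(-5/2)) + (15/7)·(-5/2−(15/2))) = ½·(11 + 9 − 150/7) = -5/7, so the A_3-coordinate is 1/7.
Check: 4/7 + 2/7 + 1/7 = 1.

(4/7, 2/7, 1/7)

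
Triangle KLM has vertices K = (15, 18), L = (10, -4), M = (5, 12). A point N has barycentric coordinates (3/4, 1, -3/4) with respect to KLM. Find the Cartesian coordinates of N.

N = (3/4)·K + 1·L + (-3/4)·M.
x-coordinate: (3/4)·15 + 1·10 + (-3/4)·5 = 35/2.
y-coordinate: (3/4)·18 + 1·(-4) + (-3/4)·12 = 1/2.

(35/2, 1/2)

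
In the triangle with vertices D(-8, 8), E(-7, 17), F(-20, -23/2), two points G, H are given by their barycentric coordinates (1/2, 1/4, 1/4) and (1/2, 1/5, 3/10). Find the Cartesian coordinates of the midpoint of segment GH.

(-443/40, 373/80)

Barycentric coordinates of the midpoint are the average: (1/2, 9/40, 11/40).
Converting: (1/2)·D + (9/40)·E + (11/40)·F = (-443/40, 373/80).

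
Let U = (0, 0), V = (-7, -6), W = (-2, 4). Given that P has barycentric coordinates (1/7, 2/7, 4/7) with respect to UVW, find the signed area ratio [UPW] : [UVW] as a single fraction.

2/7

The signed ratio [UPW]/[UVW] equals the barycentric coordinate of P at vertex V, which is 2/7.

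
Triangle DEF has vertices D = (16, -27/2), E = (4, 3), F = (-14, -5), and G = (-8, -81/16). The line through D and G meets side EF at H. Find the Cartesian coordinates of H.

Barycentric coordinates of G with respect to DEF: (1/8, 1/8, 3/4).
On side EF the D-coordinate is zero; dropping G's D-weight 1/8 and renormalizing the remaining 1/8 : 3/4 gives weights 1/7, 6/7 on E, F.
H = (1/7)·(4, 3) + (6/7)·(-14, -5) = (-80/7, -27/7).

(-80/7, -27/7)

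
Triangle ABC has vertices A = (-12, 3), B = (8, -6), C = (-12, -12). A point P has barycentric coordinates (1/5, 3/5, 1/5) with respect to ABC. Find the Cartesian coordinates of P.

(0, -27/5)

P = (1/5)·A + (3/5)·B + (1/5)·C.
x-coordinate: (1/5)·(-12) + (3/5)·8 + (1/5)·(-12) = 0.
y-coordinate: (1/5)·3 + (3/5)·(-6) + (1/5)·(-12) = -27/5.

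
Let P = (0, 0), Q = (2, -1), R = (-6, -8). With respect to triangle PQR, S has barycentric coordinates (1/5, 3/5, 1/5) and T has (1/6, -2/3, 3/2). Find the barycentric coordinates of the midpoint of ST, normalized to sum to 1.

Since both coordinate triples sum to 1, the midpoint's barycentrics are the componentwise average.
(1/5+1/6)/2 = 11/60; similarly -1/30 and 17/20.

(11/60, -1/30, 17/20)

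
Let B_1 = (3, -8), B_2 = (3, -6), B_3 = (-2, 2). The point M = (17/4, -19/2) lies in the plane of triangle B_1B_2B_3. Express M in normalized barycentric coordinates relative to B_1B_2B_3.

Signed area of the reference triangle: [B_1B_2B_3] = ½·(3·(-6−2) + 3·(2−(-8)) + (-2)·(-8−(-6))) = ½·(-24 + 30 + 4) = 5.
[MB_2B_3] = ½·((17/4)·(-6−2) + 3·(2−(-19/2)) + (-2)·(-19/2−(-6))) = ½·(-34 + 69/2 + 7) = 15/4, so the B_1-coordinate is (15/4)/5 = 3/4.
[B_1MB_3] = ½·(3·(-19/2−2) + (17/4)·(2−(-8)) + (-2)·(-8−(-19/2))) = ½·(-69/2 + 85/2 − 3) = 5/2, so the B_2-coordinate is 1/2.
[B_1B_2M] = ½·(3·(-6−(-19/2)) + 3·(-19/2−(-8)) + (17/4)·(-8−(-6))) = ½·(21/2 − 9/2 − 17/2) = -5/4, so the B_3-coordinate is -1/4.
Check: 3/4 + 1/2 − 1/4 = 1.

(3/4, 1/2, -1/4)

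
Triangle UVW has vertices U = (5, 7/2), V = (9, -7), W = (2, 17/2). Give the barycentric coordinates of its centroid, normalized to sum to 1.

(1/3, 1/3, 1/3)

The centroid is the average of the vertices, so each weight is 1/3.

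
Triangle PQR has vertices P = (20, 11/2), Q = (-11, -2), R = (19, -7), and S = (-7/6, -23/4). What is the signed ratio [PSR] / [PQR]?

[PQR] = ½·(20·(-2−(-7)) + (-11)·(-7−(11/2)) + 19·(11/2−(-2))) = ½·(100 + 275/2 + 285/2) = 190.
[PSR] = ½·(20·(-23/4−(-7)) + (-7/6)·(-7−(11/2)) + 19·(11/2−(-23/4))) = ½·(25 + 175/12 + 855/4) = 380/3, so the ratio is (380/3)/190 = 2/3.

2/3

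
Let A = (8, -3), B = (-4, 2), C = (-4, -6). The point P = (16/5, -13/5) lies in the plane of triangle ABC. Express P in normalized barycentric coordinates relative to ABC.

Signed area of the reference triangle: [ABC] = ½·(8·(2−(-6)) + (-4)·(-6−(-3)) + (-4)·(-3−2)) = ½·(64 + 12 + 20) = 48.
[PBC] = ½·((16/5)·(2−(-6)) + (-4)·(-6−(-13/5)) + (-4)·(-13/5−2)) = ½·(128/5 + 68/5 + 92/5) = 144/5, so the A-coordinate is (144/5)/48 = 3/5.
[APC] = ½·(8·(-13/5−(-6)) + (16/5)·(-6−(-3)) + (-4)·(-3−(-13/5))) = ½·(136/5 − 48/5 + 8/5) = 48/5, so the B-coordinate is 1/5.
[ABP] = ½·(8·(2−(-13/5)) + (-4)·(-13/5−(-3)) + (16/5)·(-3−2)) = ½·(184/5 − 8/5 − 16) = 48/5, so the C-coordinate is 1/5.
Check: 3/5 + 1/5 + 1/5 = 1.

(3/5, 1/5, 1/5)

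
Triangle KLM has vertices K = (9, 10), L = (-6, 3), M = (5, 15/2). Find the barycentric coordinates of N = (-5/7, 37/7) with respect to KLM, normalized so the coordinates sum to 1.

(1/7, 4/7, 2/7)

Signed area of the reference triangle: [KLM] = ½·(9·(3−(15/2)) + (-6)·(15/2−10) + 5·(10−3)) = ½·(-81/2 + 15 + 35) = 19/4.
[NLM] = ½·((-5/7)·(3−(15/2)) + (-6)·(15/2−(37/7)) + 5·(37/7−3)) = ½·(45/14 − 93/7 + 80/7) = 19/28, so the K-coordinate is (19/28)/(19/4) = 1/7.
[KNM] = ½·(9·(37/7−(15/2)) + (-5/7)·(15/2−10) + 5·(10−(37/7))) = ½·(-279/14 + 25/14 + 165/7) = 19/7, so the L-coordinate is 4/7.
[KLN] = ½·(9·(3−(37/7)) + (-6)·(37/7−10) + (-5/7)·(10−3)) = ½·(-144/7 + 198/7 − 5) = 19/14, so the M-coordinate is 2/7.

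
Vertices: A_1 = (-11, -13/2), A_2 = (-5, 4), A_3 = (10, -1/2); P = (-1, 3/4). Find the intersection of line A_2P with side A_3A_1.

Barycentric coordinates of P with respect to A_1A_2A_3: (1/6, 1/2, 1/3).
On side A_3A_1 the A_2-coordinate is zero; dropping P's A_2-weight 1/2 and renormalizing the remaining 1/3 : 1/6 gives weights 2/3, 1/3 on A_3, A_1.
Q = (2/3)·(10, -1/2) + (1/3)·(-11, -13/2) = (3, -5/2).

(3, -5/2)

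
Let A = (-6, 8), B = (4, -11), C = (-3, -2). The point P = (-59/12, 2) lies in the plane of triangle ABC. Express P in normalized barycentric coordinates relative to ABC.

(1/4, -1/6, 11/12)

Signed area of the reference triangle: [ABC] = ½·((-6)·(-11−(-2)) + 4·(-2−8) + (-3)·(8−(-11))) = ½·(54 − 40 − 57) = -43/2.
[PBC] = ½·((-59/12)·(-11−(-2)) + 4·(-2−2) + (-3)·(2−(-11))) = ½·(177/4 − 16 − 39) = -43/8, so the A-coordinate is (-43/8)/(-43/2) = 1/4.
[APC] = ½·((-6)·(2−(-2)) + (-59/12)·(-2−8) + (-3)·(8−2)) = ½·(-24 + 295/6 − 18) = 43/12, so the B-coordinate is -1/6.
[ABP] = ½·((-6)·(-11−2) + 4·(2−8) + (-59/12)·(8−(-11))) = ½·(78 − 24 − 1121/12) = -473/24, so the C-coordinate is 11/12.
Check: 1/4 − 1/6 + 11/12 = 1.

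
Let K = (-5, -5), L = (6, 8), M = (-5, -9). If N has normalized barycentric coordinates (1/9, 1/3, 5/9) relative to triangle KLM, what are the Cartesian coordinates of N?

(-4/3, -26/9)

N = (1/9)·K + (1/3)·L + (5/9)·M.
x-coordinate: (1/9)·(-5) + (1/3)·6 + (5/9)·(-5) = -4/3.
y-coordinate: (1/9)·(-5) + (1/3)·8 + (5/9)·(-9) = -26/9.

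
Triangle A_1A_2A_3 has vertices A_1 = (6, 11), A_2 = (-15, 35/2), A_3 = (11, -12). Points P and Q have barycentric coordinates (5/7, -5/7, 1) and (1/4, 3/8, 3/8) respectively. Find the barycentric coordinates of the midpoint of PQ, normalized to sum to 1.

(27/56, -19/112, 11/16)

Since both coordinate triples sum to 1, the midpoint's barycentrics are the componentwise average.
(5/7+1/4)/2 = 27/56; similarly -19/112 and 11/16.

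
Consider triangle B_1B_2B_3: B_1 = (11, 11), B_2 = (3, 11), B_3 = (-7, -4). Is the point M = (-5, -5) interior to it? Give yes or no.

Barycentric coordinates of M: (1/3, -2/5, 16/15).
The three coordinates are positive, negative, positive; a point is interior exactly when all three are positive.

no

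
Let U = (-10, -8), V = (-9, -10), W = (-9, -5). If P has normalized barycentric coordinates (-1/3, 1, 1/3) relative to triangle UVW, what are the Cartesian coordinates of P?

P = (-1/3)·U + 1·V + (1/3)·W.
x-coordinate: (-1/3)·(-10) + 1·(-9) + (1/3)·(-9) = -26/3.
y-coordinate: (-1/3)·(-8) + 1·(-10) + (1/3)·(-5) = -9.

(-26/3, -9)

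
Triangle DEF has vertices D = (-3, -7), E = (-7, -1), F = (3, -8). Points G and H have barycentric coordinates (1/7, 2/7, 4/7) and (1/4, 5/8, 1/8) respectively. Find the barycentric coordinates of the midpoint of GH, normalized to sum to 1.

(11/56, 51/112, 39/112)

Since both coordinate triples sum to 1, the midpoint's barycentrics are the componentwise average.
(1/7+1/4)/2 = 11/56; similarly 51/112 and 39/112.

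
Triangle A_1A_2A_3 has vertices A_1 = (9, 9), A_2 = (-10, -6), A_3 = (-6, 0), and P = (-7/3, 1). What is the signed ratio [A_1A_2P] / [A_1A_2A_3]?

[A_1A_2A_3] = ½·(9·(-6−0) + (-10)·(0−9) + (-6)·(9−(-6))) = ½·(-54 + 90 − 90) = -27.
[A_1A_2P] = ½·(9·(-6−1) + (-10)·(1−9) + (-7/3)·(9−(-6))) = ½·(-63 + 80 − 35) = -9, so the ratio is (-9)/(-27) = 1/3.

1/3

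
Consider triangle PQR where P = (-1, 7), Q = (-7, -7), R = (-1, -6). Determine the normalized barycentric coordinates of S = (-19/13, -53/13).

(2/13, 1/13, 10/13)

Signed area of the reference triangle: [PQR] = ½·((-1)·(-7−(-6)) + (-7)·(-6−7) + (-1)·(7−(-7))) = ½·(1 + 91 − 14) = 39.
[SQR] = ½·((-19/13)·(-7−(-6)) + (-7)·(-6−(-53/13)) + (-1)·(-53/13−(-7))) = ½·(19/13 + 175/13 − 38/13) = 6, so the P-coordinate is 6/39 = 2/13.
[PSR] = ½·((-1)·(-53/13−(-6)) + (-19/13)·(-6−7) + (-1)·(7−(-53/13))) = ½·(-25/13 + 19 − 144/13) = 3, so the Q-coordinate is 1/13.
[PQS] = ½·((-1)·(-7−(-53/13)) + (-7)·(-53/13−7) + (-19/13)·(7−(-7))) = ½·(38/13 + 1008/13 − 266/13) = 30, so the R-coordinate is 10/13.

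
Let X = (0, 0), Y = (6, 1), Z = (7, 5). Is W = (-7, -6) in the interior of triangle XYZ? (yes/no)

Barycentric coordinates of W: (45/23, 7/23, -29/23).
The three coordinates are positive, positive, negative; a point is interior exactly when all three are positive.

no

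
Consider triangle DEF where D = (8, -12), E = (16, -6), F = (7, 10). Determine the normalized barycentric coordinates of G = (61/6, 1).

(1/6, 1/3, 1/2)

Signed area of the reference triangle: [DEF] = ½·(8·(-6−10) + 16·(10−(-12)) + 7·(-12−(-6))) = ½·(-128 + 352 − 42) = 91.
[GEF] = ½·((61/6)·(-6−10) + 16·(10−1) + 7·(1−(-6))) = ½·(-488/3 + 144 + 49) = 91/6, so the D-coordinate is (91/6)/91 = 1/6.
[DGF] = ½·(8·(1−10) + (61/6)·(10−(-12)) + 7·(-12−1)) = ½·(-72 + 671/3 − 91) = 91/3, so the E-coordinate is 1/3.
[DEG] = ½·(8·(-6−1) + 16·(1−(-12)) + (61/6)·(-12−(-6))) = ½·(-56 + 208 − 61) = 91/2, so the F-coordinate is 1/2.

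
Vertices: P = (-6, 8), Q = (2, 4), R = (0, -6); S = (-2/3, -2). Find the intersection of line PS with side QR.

Barycentric coordinates of S with respect to PQR: (1/6, 1/6, 2/3).
On side QR the P-coordinate is zero; dropping S's P-weight 1/6 and renormalizing the remaining 1/6 : 2/3 gives weights 1/5, 4/5 on Q, R.
T = (1/5)·(2, 4) + (4/5)·(0, -6) = (2/5, -4).

(2/5, -4)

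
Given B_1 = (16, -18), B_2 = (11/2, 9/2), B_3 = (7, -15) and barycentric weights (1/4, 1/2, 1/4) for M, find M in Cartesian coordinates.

(17/2, -6)

M = (1/4)·B_1 + (1/2)·B_2 + (1/4)·B_3.
x-coordinate: (1/4)·16 + (1/2)·(11/2) + (1/4)·7 = 17/2.
y-coordinate: (1/4)·(-18) + (1/2)·(9/2) + (1/4)·(-15) = -6.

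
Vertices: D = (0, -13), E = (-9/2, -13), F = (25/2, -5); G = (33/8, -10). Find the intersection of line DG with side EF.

Barycentric coordinates of G with respect to DEF: (1/2, 1/8, 3/8).
On side EF the D-coordinate is zero; dropping G's D-weight 1/2 and renormalizing the remaining 1/8 : 3/8 gives weights 1/4, 3/4 on E, F.
H = (1/4)·(-9/2, -13) + (3/4)·(25/2, -5) = (33/4, -7).

(33/4, -7)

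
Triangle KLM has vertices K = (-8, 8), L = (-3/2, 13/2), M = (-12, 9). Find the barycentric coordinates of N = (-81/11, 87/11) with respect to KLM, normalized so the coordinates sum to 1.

(-3/11, 6/11, 8/11)

Signed area of the reference triangle: [KLM] = ½·((-8)·(13/2−9) + (-3/2)·(9−8) + (-12)·(8−(13/2))) = ½·(20 − 3/2 − 18) = 1/4.
[NLM] = ½·((-81/11)·(13/2−9) + (-3/2)·(9−(87/11)) + (-12)·(87/11−(13/2))) = ½·(405/22 − 18/11 − 186/11) = -3/44, so the K-coordinate is (-3/44)/(1/4) = -3/11.
[KNM] = ½·((-8)·(87/11−9) + (-81/11)·(9−8) + (-12)·(8−(87/11))) = ½·(96/11 − 81/11 − 12/11) = 3/22, so the L-coordinate is 6/11.
[KLN] = ½·((-8)·(13/2−(87/11)) + (-3/2)·(87/11−8) + (-81/11)·(8−(13/2))) = ½·(124/11 + 3/22 − 243/22) = 2/11, so the M-coordinate is 8/11.
Check: -3/11 + 6/11 + 8/11 = 1.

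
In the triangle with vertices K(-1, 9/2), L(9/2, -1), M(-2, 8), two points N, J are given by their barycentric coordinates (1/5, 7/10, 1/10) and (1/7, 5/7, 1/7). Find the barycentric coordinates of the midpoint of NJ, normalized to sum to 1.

(6/35, 99/140, 17/140)

Since both coordinate triples sum to 1, the midpoint's barycentrics are the componentwise average.
(1/5+1/7)/2 = 6/35; similarly 99/140 and 17/140.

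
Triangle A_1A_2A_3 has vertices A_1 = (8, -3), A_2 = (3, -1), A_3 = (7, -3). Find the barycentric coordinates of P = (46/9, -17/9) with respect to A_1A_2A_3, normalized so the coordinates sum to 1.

Signed area of the reference triangle: [A_1A_2A_3] = ½·(8·(-1−(-3)) + 3·(-3−(-3)) + 7·(-3−(-1))) = ½·(16 + 0 − 14) = 1.
[PA_2A_3] = ½·((46/9)·(-1−(-3)) + 3·(-3−(-17/9)) + 7·(-17/9−(-1))) = ½·(92/9 − 10/3 − 56/9) = 1/3, so the A_1-coordinate is (1/3)/1 = 1/3.
[A_1PA_3] = ½·(8·(-17/9−(-3)) + (46/9)·(-3−(-3)) + 7·(-3−(-17/9))) = ½·(80/9 + 0 − 70/9) = 5/9, so the A_2-coordinate is 5/9.
[A_1A_2P] = ½·(8·(-1−(-17/9)) + 3·(-17/9−(-3)) + (46/9)·(-3−(-1))) = ½·(64/9 + 10/3 − 92/9) = 1/9, so the A_3-coordinate is 1/9.

(1/3, 5/9, 1/9)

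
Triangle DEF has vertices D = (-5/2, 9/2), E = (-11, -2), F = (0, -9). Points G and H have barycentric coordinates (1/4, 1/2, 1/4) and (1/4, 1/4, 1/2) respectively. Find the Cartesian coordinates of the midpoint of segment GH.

Barycentric coordinates of the midpoint are the average: (1/4, 3/8, 3/8).
Converting: (1/4)·D + (3/8)·E + (3/8)·F = (-19/4, -3).

(-19/4, -3)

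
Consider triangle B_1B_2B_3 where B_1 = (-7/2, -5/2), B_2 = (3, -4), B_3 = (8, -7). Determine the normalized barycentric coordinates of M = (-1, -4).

Signed area of the reference triangle: [B_1B_2B_3] = ½·((-7/2)·(-4−(-7)) + 3·(-7−(-5/2)) + 8·(-5/2−(-4))) = ½·(-21/2 − 27/2 + 12) = -6.
[MB_2B_3] = ½·((-1)·(-4−(-7)) + 3·(-7−(-4)) + 8·(-4−(-4))) = ½·(-3 − 9 + 0) = -6, so the B_1-coordinate is (-6)/(-6) = 1.
[B_1MB_3] = ½·((-7/2)·(-4−(-7)) + (-1)·(-7−(-5/2)) + 8·(-5/2−(-4))) = ½·(-21/2 + 9/2 + 12) = 3, so the B_2-coordinate is -1/2.
[B_1B_2M] = ½·((-7/2)·(-4−(-4)) + 3·(-4−(-5/2)) + (-1)·(-5/2−(-4))) = ½·(0 − 9/2 − 3/2) = -3, so the B_3-coordinate is 1/2.
Check: 1 − 1/2 + 1/2 = 1.

(1, -1/2, 1/2)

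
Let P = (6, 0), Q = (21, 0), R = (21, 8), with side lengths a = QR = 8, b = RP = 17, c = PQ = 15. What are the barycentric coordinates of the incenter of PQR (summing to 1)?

(1/5, 17/40, 3/8)

The incenter has barycentric coordinates proportional to the opposite side lengths: (8 : 17 : 15).
Normalizing by 8+17+15 = 40 gives (1/5, 17/40, 3/8).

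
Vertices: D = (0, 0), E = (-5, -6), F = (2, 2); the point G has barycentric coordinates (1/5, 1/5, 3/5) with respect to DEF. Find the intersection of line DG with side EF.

(1/4, 0)

Line DG meets EF where the D-coordinate vanishes; zeroing G's D-weight and renormalizing leaves E, F-weights 1/5 : 3/5 → (1/4, 3/4).
So H = (1/4)·E + (3/4)·F = (1/4, 0).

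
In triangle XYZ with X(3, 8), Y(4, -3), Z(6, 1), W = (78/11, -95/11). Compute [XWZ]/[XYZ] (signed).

9/11

[XYZ] = ½·(3·(-3−1) + 4·(1−8) + 6·(8−(-3))) = ½·(-12 − 28 + 66) = 13.
[XWZ] = ½·(3·(-95/11−1) + (78/11)·(1−8) + 6·(8−(-95/11))) = ½·(-318/11 − 546/11 + 1098/11) = 117/11, so the ratio is (117/11)/13 = 9/11.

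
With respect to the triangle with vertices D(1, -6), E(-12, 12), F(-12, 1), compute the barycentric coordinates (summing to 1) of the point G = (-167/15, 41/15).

(1/15, 1/5, 11/15)

Signed area of the reference triangle: [DEF] = ½·(1·(12−1) + (-12)·(1−(-6)) + (-12)·(-6−12)) = ½·(11 − 84 + 216) = 143/2.
[GEF] = ½·((-167/15)·(12−1) + (-12)·(1−(41/15)) + (-12)·(41/15−12)) = ½·(-1837/15 + 104/5 + 556/5) = 143/30, so the D-coordinate is (143/30)/(143/2) = 1/15.
[DGF] = ½·(1·(41/15−1) + (-167/15)·(1−(-6)) + (-12)·(-6−(41/15))) = ½·(26/15 − 1169/15 + 524/5) = 143/10, so the E-coordinate is 1/5.
[DEG] = ½·(1·(12−(41/15)) + (-12)·(41/15−(-6)) + (-167/15)·(-6−12)) = ½·(139/15 − 524/5 + 1002/5) = 1573/30, so the F-coordinate is 11/15.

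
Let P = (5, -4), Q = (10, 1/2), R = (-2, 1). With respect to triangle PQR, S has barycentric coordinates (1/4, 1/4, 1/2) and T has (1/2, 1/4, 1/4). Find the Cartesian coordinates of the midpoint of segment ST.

Barycentric coordinates of the midpoint are the average: (3/8, 1/4, 3/8).
Converting: (3/8)·P + (1/4)·Q + (3/8)·R = (29/8, -1).

(29/8, -1)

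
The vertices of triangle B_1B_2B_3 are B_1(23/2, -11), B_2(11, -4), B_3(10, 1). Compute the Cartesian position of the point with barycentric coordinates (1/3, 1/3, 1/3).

(65/6, -14/3)

M = (1/3)·B_1 + (1/3)·B_2 + (1/3)·B_3.
x-coordinate: (1/3)·(23/2) + (1/3)·11 + (1/3)·10 = 65/6.
y-coordinate: (1/3)·(-11) + (1/3)·(-4) + (1/3)·1 = -14/3.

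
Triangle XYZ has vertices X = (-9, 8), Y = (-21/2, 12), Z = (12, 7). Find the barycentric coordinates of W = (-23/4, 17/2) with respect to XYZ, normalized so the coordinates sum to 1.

(2/3, 1/6, 1/6)

Signed area of the reference triangle: [XYZ] = ½·((-9)·(12−7) + (-21/2)·(7−8) + 12·(8−12)) = ½·(-45 + 21/2 − 48) = -165/4.
[WYZ] = ½·((-23/4)·(12−7) + (-21/2)·(7−(17/2)) + 12·(17/2−12)) = ½·(-115/4 + 63/4 − 42) = -55/2, so the X-coordinate is (-55/2)/(-165/4) = 2/3.
[XWZ] = ½·((-9)·(17/2−7) + (-23/4)·(7−8) + 12·(8−(17/2))) = ½·(-27/2 + 23/4 − 6) = -55/8, so the Y-coordinate is 1/6.
[XYW] = ½·((-9)·(12−(17/2)) + (-21/2)·(17/2−8) + (-23/4)·(8−12)) = ½·(-63/2 − 21/4 + 23) = -55/8, so the Z-coordinate is 1/6.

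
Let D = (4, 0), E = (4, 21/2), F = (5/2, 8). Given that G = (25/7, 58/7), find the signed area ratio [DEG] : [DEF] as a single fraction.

[DEF] = ½·(4·(21/2−8) + 4·(8−0) + (5/2)·(0−(21/2))) = ½·(10 + 32 − 105/4) = 63/8.
[DEG] = ½·(4·(21/2−(58/7)) + 4·(58/7−0) + (25/7)·(0−(21/2))) = ½·(62/7 + 232/7 − 75/2) = 9/4, so the ratio is (9/4)/(63/8) = 2/7.

2/7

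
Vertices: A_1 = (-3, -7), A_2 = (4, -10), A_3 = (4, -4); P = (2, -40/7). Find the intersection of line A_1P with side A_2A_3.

(4, -26/5)

Barycentric coordinates of P with respect to A_1A_2A_3: (2/7, 1/7, 4/7).
On side A_2A_3 the A_1-coordinate is zero; dropping P's A_1-weight 2/7 and renormalizing the remaining 1/7 : 4/7 gives weights 1/5, 4/5 on A_2, A_3.
Q = (1/5)·(4, -10) + (4/5)·(4, -4) = (4, -26/5).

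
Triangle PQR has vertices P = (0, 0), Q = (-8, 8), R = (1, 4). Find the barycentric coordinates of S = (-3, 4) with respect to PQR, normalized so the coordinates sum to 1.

Signed area of the reference triangle: [PQR] = ½·(0·(8−4) + (-8)·(4−0) + 1·(0−8)) = ½·(0 − 32 − 8) = -20.
[SQR] = ½·((-3)·(8−4) + (-8)·(4−4) + 1·(4−8)) = ½·(-12 + 0 − 4) = -8, so the P-coordinate is (-8)/(-20) = 2/5.
[PSR] = ½·(0·(4−4) + (-3)·(4−0) + 1·(0−4)) = ½·(0 − 12 − 4) = -8, so the Q-coordinate is 2/5.
[PQS] = ½·(0·(8−4) + (-8)·(4−0) + (-3)·(0−8)) = ½·(0 − 32 + 24) = -4, so the R-coordinate is 1/5.

(2/5, 2/5, 1/5)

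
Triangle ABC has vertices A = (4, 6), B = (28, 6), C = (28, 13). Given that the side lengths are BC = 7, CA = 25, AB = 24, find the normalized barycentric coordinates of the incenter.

(1/8, 25/56, 3/7)

The incenter has barycentric coordinates proportional to the opposite side lengths: (7 : 25 : 24).
Normalizing by 7+25+24 = 56 gives (1/8, 25/56, 3/7).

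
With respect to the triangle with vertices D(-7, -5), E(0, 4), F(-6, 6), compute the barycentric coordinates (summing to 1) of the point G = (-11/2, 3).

Signed area of the reference triangle: [DEF] = ½·((-7)·(4−6) + 0·(6−(-5)) + (-6)·(-5−4)) = ½·(14 + 0 + 54) = 34.
[GEF] = ½·((-11/2)·(4−6) + 0·(6−3) + (-6)·(3−4)) = ½·(11 + 0 + 6) = 17/2, so the D-coordinate is (17/2)/34 = 1/4.
[DGF] = ½·((-7)·(3−6) + (-11/2)·(6−(-5)) + (-6)·(-5−3)) = ½·(21 − 121/2 + 48) = 17/4, so the E-coordinate is 1/8.
[DEG] = ½·((-7)·(4−3) + 0·(3−(-5)) + (-11/2)·(-5−4)) = ½·(-7 + 0 + 99/2) = 85/4, so the F-coordinate is 5/8.
Check: 1/4 + 1/8 + 5/8 = 1.

(1/4, 1/8, 5/8)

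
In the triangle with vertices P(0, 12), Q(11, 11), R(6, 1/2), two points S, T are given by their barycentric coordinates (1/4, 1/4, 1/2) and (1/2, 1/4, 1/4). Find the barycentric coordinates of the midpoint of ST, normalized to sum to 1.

Since both coordinate triples sum to 1, the midpoint's barycentrics are the componentwise average.
(1/4+1/2)/2 = 3/8; similarly 1/4 and 3/8.

(3/8, 1/4, 3/8)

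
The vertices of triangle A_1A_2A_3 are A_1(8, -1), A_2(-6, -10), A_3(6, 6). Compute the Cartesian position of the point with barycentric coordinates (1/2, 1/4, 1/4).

(4, -3/2)

P = (1/2)·A_1 + (1/4)·A_2 + (1/4)·A_3.
x-coordinate: (1/2)·8 + (1/4)·(-6) + (1/4)·6 = 4.
y-coordinate: (1/2)·(-1) + (1/4)·(-10) + (1/4)·6 = -3/2.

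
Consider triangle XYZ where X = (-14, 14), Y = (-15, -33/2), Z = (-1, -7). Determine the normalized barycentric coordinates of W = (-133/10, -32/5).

Signed area of the reference triangle: [XYZ] = ½·((-14)·(-33/2−(-7)) + (-15)·(-7−14) + (-1)·(14−(-33/2))) = ½·(133 + 315 − 61/2) = 835/4.
[WYZ] = ½·((-133/10)·(-33/2−(-7)) + (-15)·(-7−(-32/5)) + (-1)·(-32/5−(-33/2))) = ½·(2527/20 + 9 − 101/10) = 501/8, so the X-coordinate is (501/8)/(835/4) = 3/10.
[XWZ] = ½·((-14)·(-32/5−(-7)) + (-133/10)·(-7−14) + (-1)·(14−(-32/5))) = ½·(-42/5 + 2793/10 − 102/5) = 501/4, so the Y-coordinate is 3/5.
[XYW] = ½·((-14)·(-33/2−(-32/5)) + (-15)·(-32/5−14) + (-133/10)·(14−(-33/2))) = ½·(707/5 + 306 − 8113/20) = 167/8, so the Z-coordinate is 1/10.
Check: 3/10 + 3/5 + 1/10 = 1.

(3/10, 3/5, 1/10)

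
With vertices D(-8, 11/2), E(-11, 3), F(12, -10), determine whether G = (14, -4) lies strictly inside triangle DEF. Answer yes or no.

no

Barycentric coordinates of G: (328/193, -302/193, 167/193).
The three coordinates are positive, negative, positive; a point is interior exactly when all three are positive.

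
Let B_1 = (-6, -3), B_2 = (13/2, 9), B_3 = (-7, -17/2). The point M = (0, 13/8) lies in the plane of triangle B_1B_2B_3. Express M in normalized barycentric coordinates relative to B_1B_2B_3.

Signed area of the reference triangle: [B_1B_2B_3] = ½·((-6)·(9−(-17/2)) + (13/2)·(-17/2−(-3)) + (-7)·(-3−9)) = ½·(-105 − 143/4 + 84) = -227/8.
[MB_2B_3] = ½·(0·(9−(-17/2)) + (13/2)·(-17/2−(13/8)) + (-7)·(13/8−9)) = ½·(0 − 1053/16 + 413/8) = -227/32, so the B_1-coordinate is (-227/32)/(-227/8) = 1/4.
[B_1MB_3] = ½·((-6)·(13/8−(-17/2)) + 0·(-17/2−(-3)) + (-7)·(-3−(13/8))) = ½·(-243/4 + 0 + 259/8) = -227/16, so the B_2-coordinate is 1/2.
[B_1B_2M] = ½·((-6)·(9−(13/8)) + (13/2)·(13/8−(-3)) + 0·(-3−9)) = ½·(-177/4 + 481/16 + 0) = -227/32, so the B_3-coordinate is 1/4.

(1/4, 1/2, 1/4)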